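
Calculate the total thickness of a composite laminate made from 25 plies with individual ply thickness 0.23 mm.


h = n * t_ply = 25 * 0.23 = 5.75 mm

5.75 mm


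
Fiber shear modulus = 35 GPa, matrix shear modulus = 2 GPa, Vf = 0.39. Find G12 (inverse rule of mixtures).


1/G12 = Vf/Gf + (1-Vf)/Gm = 0.39/35 + 0.61/2
G12 = 3.16 GPa

3.16 GPa


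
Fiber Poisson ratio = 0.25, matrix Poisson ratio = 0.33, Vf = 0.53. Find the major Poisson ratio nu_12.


nu_12 = nu_f*Vf + nu_m*(1-Vf) = 0.25*0.53 + 0.33*0.47 = 0.2876

0.2876


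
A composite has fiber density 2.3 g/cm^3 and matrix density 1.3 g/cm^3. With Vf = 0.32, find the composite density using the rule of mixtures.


rho_c = rho_f*Vf + rho_m*(1-Vf) = 2.3*0.32 + 1.3*0.68 = 1.62 g/cm^3

1.62 g/cm^3


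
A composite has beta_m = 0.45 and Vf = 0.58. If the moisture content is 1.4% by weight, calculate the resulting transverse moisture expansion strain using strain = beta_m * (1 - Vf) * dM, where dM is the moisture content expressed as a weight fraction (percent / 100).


dM = 1.4/100 = 0.014
strain = beta_m * (1-Vf) * dM = 0.45 * 0.42 * 0.014 = 0.002646

0.002646


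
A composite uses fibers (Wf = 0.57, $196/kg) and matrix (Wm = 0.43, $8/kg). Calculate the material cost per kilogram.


Cost = cost_f*Wf + cost_m*Wm = 196*0.57 + 8*0.43 = $115.16/kg

$115.16/kg


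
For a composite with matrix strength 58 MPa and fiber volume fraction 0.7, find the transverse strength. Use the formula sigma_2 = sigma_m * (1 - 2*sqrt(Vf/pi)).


factor = 1 - 2*sqrt(0.7/pi) = 0.0559
sigma_2 = 58 * 0.0559 = 3.24 MPa

3.24 MPa


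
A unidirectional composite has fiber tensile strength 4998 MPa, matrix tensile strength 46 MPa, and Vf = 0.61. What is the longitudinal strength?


sigma_1 = sigma_f*Vf + sigma_m*(1-Vf) = 4998*0.61 + 46*0.39 = 3066.7 MPa

3066.7 MPa


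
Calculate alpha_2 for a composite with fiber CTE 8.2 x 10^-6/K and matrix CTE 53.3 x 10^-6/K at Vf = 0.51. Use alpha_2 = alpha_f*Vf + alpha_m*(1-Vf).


alpha_2 = alpha_f*Vf + alpha_m*(1-Vf) = 8.2*0.51 + 53.3*0.49 = 30.3 x 10^-6/K

30.3 x 10^-6/K


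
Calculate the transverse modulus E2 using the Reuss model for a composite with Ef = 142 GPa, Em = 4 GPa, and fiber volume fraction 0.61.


1/E2 = Vf/Ef + (1-Vf)/Em = 0.61/142 + 0.39/4
E2 = 9.82 GPa

9.82 GPa


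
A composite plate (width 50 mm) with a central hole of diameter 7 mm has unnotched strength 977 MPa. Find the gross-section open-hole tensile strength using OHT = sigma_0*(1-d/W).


OHT = sigma_0*(1-d/W) = 977*(1-7/50) = 840.2 MPa

840.2 MPa


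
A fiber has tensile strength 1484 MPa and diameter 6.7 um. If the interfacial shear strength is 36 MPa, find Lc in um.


Lc = sigma_f * d / (2 * tau_i) = 1484 * 6.7 / (2 * 36) = 138.1 um

138.1 um


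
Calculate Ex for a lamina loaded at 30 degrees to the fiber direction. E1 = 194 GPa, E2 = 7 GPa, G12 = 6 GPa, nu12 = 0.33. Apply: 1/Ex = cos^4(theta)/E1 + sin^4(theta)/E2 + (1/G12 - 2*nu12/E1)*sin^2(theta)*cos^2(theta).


cos^4(30) = 0.5625, sin^4(30) = 0.0625, sin^2(30)*cos^2(30) = 0.1875
1/G12 - 2*nu12/E1 = 1/6 - 2*0.33/194 = 0.163265 GPa^-1
1/Ex = 0.5625/194 + 0.0625/7 + 0.163265*0.1875 = 0.0424402 GPa^-1
Ex = 23.56 GPa

23.56 GPa


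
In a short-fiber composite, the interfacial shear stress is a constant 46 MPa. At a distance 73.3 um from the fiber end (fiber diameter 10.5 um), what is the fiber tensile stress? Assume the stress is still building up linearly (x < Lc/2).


Force balance: sigma_f * (pi*d^2/4) = tau * (pi*d) * x  ->  sigma_f = 4 * tau * x / d
sigma_f = 4 * 46 * 73.3 / 10.5 = 1284.5 MPa

1284.5 MPa


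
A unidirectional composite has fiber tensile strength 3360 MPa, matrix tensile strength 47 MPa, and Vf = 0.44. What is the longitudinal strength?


sigma_1 = sigma_f*Vf + sigma_m*(1-Vf) = 3360*0.44 + 47*0.56 = 1504.7 MPa

1504.7 MPa


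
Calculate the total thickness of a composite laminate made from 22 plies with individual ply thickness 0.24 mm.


h = n * t_ply = 22 * 0.24 = 5.28 mm

5.28 mm


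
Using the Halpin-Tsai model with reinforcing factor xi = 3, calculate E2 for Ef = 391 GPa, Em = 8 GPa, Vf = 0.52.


eta = (Ef/Em - 1)/(Ef/Em + xi) = (48.875 - 1)/(48.875 + 3) = 0.9229
E2 = Em*(1+xi*eta*Vf)/(1-eta*Vf) = 37.53 GPa

37.53 GPa


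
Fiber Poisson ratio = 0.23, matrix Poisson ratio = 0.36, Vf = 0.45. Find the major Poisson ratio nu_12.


nu_12 = nu_f*Vf + nu_m*(1-Vf) = 0.23*0.45 + 0.36*0.55 = 0.3015

0.3015


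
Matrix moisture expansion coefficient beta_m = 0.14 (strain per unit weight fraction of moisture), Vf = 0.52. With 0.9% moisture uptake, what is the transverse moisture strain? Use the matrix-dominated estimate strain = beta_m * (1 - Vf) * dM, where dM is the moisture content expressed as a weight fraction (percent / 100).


dM = 0.9/100 = 0.009
strain = beta_m * (1-Vf) * dM = 0.14 * 0.48 * 0.009 = 0.0006048

0.0006048


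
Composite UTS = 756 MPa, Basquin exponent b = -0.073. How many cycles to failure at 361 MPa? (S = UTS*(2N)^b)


N = 0.5 * (S/UTS)^(1/b) = 0.5 * (361/756)^(1/-0.073) = 12486.1972 cycles

12486.1972 cycles


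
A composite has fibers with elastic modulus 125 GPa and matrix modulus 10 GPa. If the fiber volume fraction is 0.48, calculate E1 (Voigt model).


E1 = Ef*Vf + Em*(1-Vf) = 125*0.48 + 10*0.52 = 65.2 GPa

65.2 GPa


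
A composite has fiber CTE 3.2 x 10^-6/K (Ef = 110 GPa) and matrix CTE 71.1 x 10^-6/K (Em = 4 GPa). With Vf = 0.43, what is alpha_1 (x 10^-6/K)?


E1 = Ef*Vf + Em*(1-Vf) = 49.58
alpha_1 = (alpha_f*Ef*Vf + alpha_m*Em*(1-Vf))/E1 = 6.32 x 10^-6/K

6.32 x 10^-6/K


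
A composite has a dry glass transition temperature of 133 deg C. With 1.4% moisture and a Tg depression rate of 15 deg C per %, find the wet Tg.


Tg_wet = Tg_dry - k*moisture = 133 - 15*1.4 = 112.0 deg C

112.0 deg C


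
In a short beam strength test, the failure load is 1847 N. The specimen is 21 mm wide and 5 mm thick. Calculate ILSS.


ILSS = 3F/(4bh) = 3*1847/(4*21*5) = 13.19 MPa

13.19 MPa


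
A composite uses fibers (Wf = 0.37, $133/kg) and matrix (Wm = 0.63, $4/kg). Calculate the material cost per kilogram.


Cost = cost_f*Wf + cost_m*Wm = 133*0.37 + 4*0.63 = $51.73/kg

$51.73/kg


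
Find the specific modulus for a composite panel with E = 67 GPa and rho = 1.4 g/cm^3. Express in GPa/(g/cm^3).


Specific stiffness = E/rho = 67/1.4 = 47.9 GPa/(g/cm^3)

47.9 GPa/(g/cm^3)


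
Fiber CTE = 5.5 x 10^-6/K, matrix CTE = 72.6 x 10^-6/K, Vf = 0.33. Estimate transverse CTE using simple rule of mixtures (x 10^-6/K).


alpha_2 = alpha_f*Vf + alpha_m*(1-Vf) = 5.5*0.33 + 72.6*0.67 = 50.5 x 10^-6/K

50.5 x 10^-6/K


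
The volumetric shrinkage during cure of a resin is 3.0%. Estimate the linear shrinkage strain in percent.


Linear shrinkage ≈ vol_shrink/3 = 3.0/3 = 1.0%

1.0%


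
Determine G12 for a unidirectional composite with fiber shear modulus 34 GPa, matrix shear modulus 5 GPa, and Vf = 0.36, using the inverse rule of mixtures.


1/G12 = Vf/Gf + (1-Vf)/Gm = 0.36/34 + 0.64/5
G12 = 7.22 GPa

7.22 GPa


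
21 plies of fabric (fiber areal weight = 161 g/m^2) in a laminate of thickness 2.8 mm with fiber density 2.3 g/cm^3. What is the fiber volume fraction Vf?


Vf = n * FAW / (rho_f * h * 1000) = 21 * 161 / (2.3 * 2.8 * 1000) = 0.525

0.525


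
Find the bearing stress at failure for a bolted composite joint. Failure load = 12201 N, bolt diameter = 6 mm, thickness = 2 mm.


sigma_br = F/(d*h) = 12201/(6*2) = 1016.8 MPa

1016.8 MPa


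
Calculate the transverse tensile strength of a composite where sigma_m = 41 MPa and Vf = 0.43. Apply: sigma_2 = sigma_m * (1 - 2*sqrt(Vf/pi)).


factor = 1 - 2*sqrt(0.43/pi) = 0.2601
sigma_2 = 41 * 0.2601 = 10.66 MPa

10.66 MPa


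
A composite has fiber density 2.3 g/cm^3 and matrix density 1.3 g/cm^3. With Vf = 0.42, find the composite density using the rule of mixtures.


rho_c = rho_f*Vf + rho_m*(1-Vf) = 2.3*0.42 + 1.3*0.58 = 1.72 g/cm^3

1.72 g/cm^3


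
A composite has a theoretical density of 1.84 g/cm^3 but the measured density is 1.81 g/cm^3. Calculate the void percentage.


Void% = (rho_theo - rho_actual)/rho_theo * 100 = (1.84 - 1.81)/1.84 * 100 = 1.63%

1.63%


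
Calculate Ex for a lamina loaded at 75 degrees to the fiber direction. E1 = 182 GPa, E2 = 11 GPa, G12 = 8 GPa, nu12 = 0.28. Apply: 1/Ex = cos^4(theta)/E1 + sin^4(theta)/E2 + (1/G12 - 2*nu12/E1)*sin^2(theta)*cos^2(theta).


cos^4(75) = 0.004487, sin^4(75) = 0.870513, sin^2(75)*cos^2(75) = 0.0625
1/G12 - 2*nu12/E1 = 1/8 - 2*0.28/182 = 0.121923 GPa^-1
1/Ex = 0.004487/182 + 0.870513/11 + 0.121923*0.0625 = 0.0867824 GPa^-1
Ex = 11.52 GPa

11.52 GPa


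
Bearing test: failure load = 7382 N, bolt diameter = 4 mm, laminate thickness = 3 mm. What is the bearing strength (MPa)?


sigma_br = F/(d*h) = 7382/(4*3) = 615.2 MPa

615.2 MPa


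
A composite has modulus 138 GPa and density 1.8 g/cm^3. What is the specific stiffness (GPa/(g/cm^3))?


Specific stiffness = E/rho = 138/1.8 = 76.7 GPa/(g/cm^3)

76.7 GPa/(g/cm^3)


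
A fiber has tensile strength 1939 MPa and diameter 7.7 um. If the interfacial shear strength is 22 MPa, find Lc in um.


Lc = sigma_f * d / (2 * tau_i) = 1939 * 7.7 / (2 * 22) = 339.3 um

339.3 um


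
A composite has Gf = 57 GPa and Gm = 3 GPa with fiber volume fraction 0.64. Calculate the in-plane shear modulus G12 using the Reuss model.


1/G12 = Vf/Gf + (1-Vf)/Gm = 0.64/57 + 0.36/3
G12 = 7.62 GPa

7.62 GPa


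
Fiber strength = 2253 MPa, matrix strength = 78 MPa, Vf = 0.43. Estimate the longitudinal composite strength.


sigma_1 = sigma_f*Vf + sigma_m*(1-Vf) = 2253*0.43 + 78*0.57 = 1013.3 MPa

1013.3 MPa


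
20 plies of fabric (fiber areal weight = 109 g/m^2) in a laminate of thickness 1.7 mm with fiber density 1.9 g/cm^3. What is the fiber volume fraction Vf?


Vf = n * FAW / (rho_f * h * 1000) = 20 * 109 / (1.9 * 1.7 * 1000) = 0.6749

0.6749


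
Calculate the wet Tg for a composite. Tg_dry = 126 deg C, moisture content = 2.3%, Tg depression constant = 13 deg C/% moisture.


Tg_wet = Tg_dry - k*moisture = 126 - 13*2.3 = 96.1 deg C

96.1 deg C


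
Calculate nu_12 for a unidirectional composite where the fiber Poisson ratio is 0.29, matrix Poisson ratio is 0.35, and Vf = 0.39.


nu_12 = nu_f*Vf + nu_m*(1-Vf) = 0.29*0.39 + 0.35*0.61 = 0.3266

0.3266


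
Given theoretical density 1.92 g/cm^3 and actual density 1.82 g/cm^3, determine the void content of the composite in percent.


Void% = (rho_theo - rho_actual)/rho_theo * 100 = (1.92 - 1.82)/1.92 * 100 = 5.21%

5.21%


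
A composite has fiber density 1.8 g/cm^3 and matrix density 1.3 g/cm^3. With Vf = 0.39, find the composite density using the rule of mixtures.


rho_c = rho_f*Vf + rho_m*(1-Vf) = 1.8*0.39 + 1.3*0.61 = 1.495 g/cm^3

1.495 g/cm^3


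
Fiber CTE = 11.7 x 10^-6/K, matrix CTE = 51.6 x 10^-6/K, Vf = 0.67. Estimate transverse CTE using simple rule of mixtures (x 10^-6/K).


alpha_2 = alpha_f*Vf + alpha_m*(1-Vf) = 11.7*0.67 + 51.6*0.33 = 24.9 x 10^-6/K

24.9 x 10^-6/K


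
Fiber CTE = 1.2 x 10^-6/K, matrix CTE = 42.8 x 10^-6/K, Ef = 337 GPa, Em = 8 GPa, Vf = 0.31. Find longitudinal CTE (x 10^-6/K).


E1 = Ef*Vf + Em*(1-Vf) = 109.99
alpha_1 = (alpha_f*Ef*Vf + alpha_m*Em*(1-Vf))/E1 = 3.29 x 10^-6/K

3.29 x 10^-6/K


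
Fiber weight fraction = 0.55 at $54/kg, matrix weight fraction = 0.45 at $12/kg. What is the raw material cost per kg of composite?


Cost = cost_f*Wf + cost_m*Wm = 54*0.55 + 12*0.45 = $35.1/kg

$35.1/kg


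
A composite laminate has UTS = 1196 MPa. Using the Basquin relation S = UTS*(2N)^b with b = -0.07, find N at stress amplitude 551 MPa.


N = 0.5 * (S/UTS)^(1/b) = 0.5 * (551/1196)^(1/-0.07) = 32155.0900 cycles

32155.0900 cycles


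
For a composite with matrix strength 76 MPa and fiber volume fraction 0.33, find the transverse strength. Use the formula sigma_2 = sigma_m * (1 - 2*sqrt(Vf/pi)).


factor = 1 - 2*sqrt(0.33/pi) = 0.3518
sigma_2 = 76 * 0.3518 = 26.74 MPa

26.74 MPa


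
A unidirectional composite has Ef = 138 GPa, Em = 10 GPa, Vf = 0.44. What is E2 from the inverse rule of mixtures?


1/E2 = Vf/Ef + (1-Vf)/Em = 0.44/138 + 0.56/10
E2 = 16.9 GPa

16.9 GPa


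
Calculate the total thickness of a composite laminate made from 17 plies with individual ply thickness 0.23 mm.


h = n * t_ply = 17 * 0.23 = 3.91 mm

3.91 mm


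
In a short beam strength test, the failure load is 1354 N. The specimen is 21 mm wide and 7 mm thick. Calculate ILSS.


ILSS = 3F/(4bh) = 3*1354/(4*21*7) = 6.91 MPa

6.91 MPa


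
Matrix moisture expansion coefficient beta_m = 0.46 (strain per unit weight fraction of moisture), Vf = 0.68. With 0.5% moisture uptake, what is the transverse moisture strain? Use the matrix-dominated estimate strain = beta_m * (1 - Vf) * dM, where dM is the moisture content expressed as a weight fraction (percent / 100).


dM = 0.5/100 = 0.005
strain = beta_m * (1-Vf) * dM = 0.46 * 0.32 * 0.005 = 0.000736

0.000736


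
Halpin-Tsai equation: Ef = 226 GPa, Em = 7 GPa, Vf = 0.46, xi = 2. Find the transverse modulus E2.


eta = (Ef/Em - 1)/(Ef/Em + xi) = (32.2857 - 1)/(32.2857 + 2) = 0.9125
E2 = Em*(1+xi*eta*Vf)/(1-eta*Vf) = 22.19 GPa

22.19 GPa


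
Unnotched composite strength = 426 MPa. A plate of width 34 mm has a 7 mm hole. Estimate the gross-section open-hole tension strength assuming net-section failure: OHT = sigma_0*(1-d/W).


OHT = sigma_0*(1-d/W) = 426*(1-7/34) = 338.3 MPa

338.3 MPa


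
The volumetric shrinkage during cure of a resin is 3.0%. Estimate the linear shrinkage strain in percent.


Linear shrinkage ≈ vol_shrink/3 = 3.0/3 = 1.0%

1.0%


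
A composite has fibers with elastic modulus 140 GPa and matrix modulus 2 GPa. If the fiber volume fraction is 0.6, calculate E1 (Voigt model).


E1 = Ef*Vf + Em*(1-Vf) = 140*0.6 + 2*0.4 = 84.8 GPa

84.8 GPa


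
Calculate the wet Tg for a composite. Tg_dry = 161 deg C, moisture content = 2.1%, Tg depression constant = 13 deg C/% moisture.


Tg_wet = Tg_dry - k*moisture = 161 - 13*2.1 = 133.7 deg C

133.7 deg C


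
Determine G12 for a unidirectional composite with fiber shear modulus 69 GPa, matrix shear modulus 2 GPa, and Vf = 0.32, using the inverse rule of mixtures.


1/G12 = Vf/Gf + (1-Vf)/Gm = 0.32/69 + 0.68/2
G12 = 2.9 GPa

2.9 GPa


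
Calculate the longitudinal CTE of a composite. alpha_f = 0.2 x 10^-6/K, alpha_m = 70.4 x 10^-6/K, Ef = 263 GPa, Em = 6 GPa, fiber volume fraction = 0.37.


E1 = Ef*Vf + Em*(1-Vf) = 101.09
alpha_1 = (alpha_f*Ef*Vf + alpha_m*Em*(1-Vf))/E1 = 2.82 x 10^-6/K

2.82 x 10^-6/K


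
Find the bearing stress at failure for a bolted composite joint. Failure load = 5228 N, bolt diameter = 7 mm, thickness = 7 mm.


sigma_br = F/(d*h) = 5228/(7*7) = 106.7 MPa

106.7 MPa


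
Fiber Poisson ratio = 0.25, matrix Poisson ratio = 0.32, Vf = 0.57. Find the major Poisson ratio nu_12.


nu_12 = nu_f*Vf + nu_m*(1-Vf) = 0.25*0.57 + 0.32*0.43 = 0.2801

0.2801


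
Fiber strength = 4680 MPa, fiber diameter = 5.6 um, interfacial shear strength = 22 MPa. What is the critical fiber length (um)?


Lc = sigma_f * d / (2 * tau_i) = 4680 * 5.6 / (2 * 22) = 595.6 um

595.6 um


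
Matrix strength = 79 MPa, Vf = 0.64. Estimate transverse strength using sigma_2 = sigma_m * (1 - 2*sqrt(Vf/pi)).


factor = 1 - 2*sqrt(0.64/pi) = 0.0973
sigma_2 = 79 * 0.0973 = 7.69 MPa

7.69 MPa


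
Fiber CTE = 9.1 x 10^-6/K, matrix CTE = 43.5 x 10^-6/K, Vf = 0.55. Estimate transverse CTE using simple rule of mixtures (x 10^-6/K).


alpha_2 = alpha_f*Vf + alpha_m*(1-Vf) = 9.1*0.55 + 43.5*0.45 = 24.6 x 10^-6/K

24.6 x 10^-6/K


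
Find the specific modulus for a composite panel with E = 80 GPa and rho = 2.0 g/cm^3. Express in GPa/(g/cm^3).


Specific stiffness = E/rho = 80/2.0 = 40.0 GPa/(g/cm^3)

40.0 GPa/(g/cm^3)


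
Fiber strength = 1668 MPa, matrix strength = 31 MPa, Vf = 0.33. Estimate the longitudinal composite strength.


sigma_1 = sigma_f*Vf + sigma_m*(1-Vf) = 1668*0.33 + 31*0.67 = 571.2 MPa

571.2 MPa


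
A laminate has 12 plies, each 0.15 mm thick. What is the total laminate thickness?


h = n * t_ply = 12 * 0.15 = 1.8 mm

1.8 mm


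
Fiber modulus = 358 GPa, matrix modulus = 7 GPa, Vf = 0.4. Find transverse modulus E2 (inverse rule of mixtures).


1/E2 = Vf/Ef + (1-Vf)/Em = 0.4/358 + 0.6/7
E2 = 11.52 GPa

11.52 GPa


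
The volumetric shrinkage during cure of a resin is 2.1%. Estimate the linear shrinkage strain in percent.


Linear shrinkage ≈ vol_shrink/3 = 2.1/3 = 0.7%

0.7%


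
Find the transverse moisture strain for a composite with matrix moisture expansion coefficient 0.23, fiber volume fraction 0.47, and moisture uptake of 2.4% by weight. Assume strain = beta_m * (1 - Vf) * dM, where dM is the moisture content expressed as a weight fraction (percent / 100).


dM = 2.4/100 = 0.024
strain = beta_m * (1-Vf) * dM = 0.23 * 0.53 * 0.024 = 0.0029256

0.0029256


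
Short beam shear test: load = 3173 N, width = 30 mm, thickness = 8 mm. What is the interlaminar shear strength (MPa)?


ILSS = 3F/(4bh) = 3*3173/(4*30*8) = 9.92 MPa

9.92 MPa


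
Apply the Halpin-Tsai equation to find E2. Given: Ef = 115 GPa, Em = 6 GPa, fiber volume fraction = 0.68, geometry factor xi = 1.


eta = (Ef/Em - 1)/(Ef/Em + xi) = (19.1667 - 1)/(19.1667 + 1) = 0.9008
E2 = Em*(1+xi*eta*Vf)/(1-eta*Vf) = 24.97 GPa

24.97 GPa


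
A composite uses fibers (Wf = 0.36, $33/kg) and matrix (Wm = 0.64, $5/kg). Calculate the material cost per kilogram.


Cost = cost_f*Wf + cost_m*Wm = 33*0.36 + 5*0.64 = $15.08/kg

$15.08/kg


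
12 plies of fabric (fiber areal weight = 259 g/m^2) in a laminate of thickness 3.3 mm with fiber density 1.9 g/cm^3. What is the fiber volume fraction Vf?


Vf = n * FAW / (rho_f * h * 1000) = 12 * 259 / (1.9 * 3.3 * 1000) = 0.4957

0.4957


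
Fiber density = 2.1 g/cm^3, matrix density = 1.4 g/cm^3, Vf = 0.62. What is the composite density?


rho_c = rho_f*Vf + rho_m*(1-Vf) = 2.1*0.62 + 1.4*0.38 = 1.834 g/cm^3

1.834 g/cm^3


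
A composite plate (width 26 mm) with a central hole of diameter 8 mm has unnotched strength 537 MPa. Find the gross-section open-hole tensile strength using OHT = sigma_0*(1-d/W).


OHT = sigma_0*(1-d/W) = 537*(1-8/26) = 371.8 MPa

371.8 MPa


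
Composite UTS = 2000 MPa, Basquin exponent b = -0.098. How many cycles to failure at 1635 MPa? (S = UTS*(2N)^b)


N = 0.5 * (S/UTS)^(1/b) = 0.5 * (1635/2000)^(1/-0.098) = 3.9080 cycles

3.9080 cycles


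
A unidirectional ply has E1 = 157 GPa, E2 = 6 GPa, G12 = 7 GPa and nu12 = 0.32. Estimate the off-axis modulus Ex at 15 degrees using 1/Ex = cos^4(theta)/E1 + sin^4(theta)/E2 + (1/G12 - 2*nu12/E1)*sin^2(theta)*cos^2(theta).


cos^4(15) = 0.870513, sin^4(15) = 0.004487, sin^2(15)*cos^2(15) = 0.0625
1/G12 - 2*nu12/E1 = 1/7 - 2*0.32/157 = 0.138781 GPa^-1
1/Ex = 0.870513/157 + 0.004487/6 + 0.138781*0.0625 = 0.0149663 GPa^-1
Ex = 66.82 GPa

66.82 GPa


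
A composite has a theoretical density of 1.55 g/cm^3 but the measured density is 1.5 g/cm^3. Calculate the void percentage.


Void% = (rho_theo - rho_actual)/rho_theo * 100 = (1.55 - 1.5)/1.55 * 100 = 3.23%

3.23%


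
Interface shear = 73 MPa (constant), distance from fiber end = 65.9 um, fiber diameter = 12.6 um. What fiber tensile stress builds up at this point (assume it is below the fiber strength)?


Force balance: sigma_f * (pi*d^2/4) = tau * (pi*d) * x  ->  sigma_f = 4 * tau * x / d
sigma_f = 4 * 73 * 65.9 / 12.6 = 1527.2 MPa

1527.2 MPa


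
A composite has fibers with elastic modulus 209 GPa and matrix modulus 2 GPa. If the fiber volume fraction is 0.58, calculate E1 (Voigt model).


E1 = Ef*Vf + Em*(1-Vf) = 209*0.58 + 2*0.42 = 122.06 GPa

122.06 GPa


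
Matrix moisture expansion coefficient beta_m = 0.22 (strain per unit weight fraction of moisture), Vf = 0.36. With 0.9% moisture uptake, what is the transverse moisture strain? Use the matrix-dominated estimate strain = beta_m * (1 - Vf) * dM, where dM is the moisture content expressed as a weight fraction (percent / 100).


dM = 0.9/100 = 0.009
strain = beta_m * (1-Vf) * dM = 0.22 * 0.64 * 0.009 = 0.0012672

0.0012672


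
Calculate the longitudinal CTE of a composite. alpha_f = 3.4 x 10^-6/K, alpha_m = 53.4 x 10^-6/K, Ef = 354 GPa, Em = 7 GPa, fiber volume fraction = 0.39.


E1 = Ef*Vf + Em*(1-Vf) = 142.33
alpha_1 = (alpha_f*Ef*Vf + alpha_m*Em*(1-Vf))/E1 = 4.9 x 10^-6/K

4.9 x 10^-6/K


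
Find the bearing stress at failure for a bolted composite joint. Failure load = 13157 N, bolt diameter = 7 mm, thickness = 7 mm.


sigma_br = F/(d*h) = 13157/(7*7) = 268.5 MPa

268.5 MPa


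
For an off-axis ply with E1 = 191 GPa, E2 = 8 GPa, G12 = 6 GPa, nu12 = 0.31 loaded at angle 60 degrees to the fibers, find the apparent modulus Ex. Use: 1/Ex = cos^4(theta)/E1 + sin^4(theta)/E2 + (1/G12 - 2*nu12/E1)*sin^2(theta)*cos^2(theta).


cos^4(60) = 0.0625, sin^4(60) = 0.5625, sin^2(60)*cos^2(60) = 0.1875
1/G12 - 2*nu12/E1 = 1/6 - 2*0.31/191 = 0.163421 GPa^-1
1/Ex = 0.0625/191 + 0.5625/8 + 0.163421*0.1875 = 0.1012811 GPa^-1
Ex = 9.87 GPa

9.87 GPa


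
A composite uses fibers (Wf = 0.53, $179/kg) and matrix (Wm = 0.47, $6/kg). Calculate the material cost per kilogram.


Cost = cost_f*Wf + cost_m*Wm = 179*0.53 + 6*0.47 = $97.69/kg

$97.69/kg


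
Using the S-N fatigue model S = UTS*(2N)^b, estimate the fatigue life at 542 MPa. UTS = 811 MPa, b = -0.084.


N = 0.5 * (S/UTS)^(1/b) = 0.5 * (542/811)^(1/-0.084) = 60.6122 cycles

60.6122 cycles


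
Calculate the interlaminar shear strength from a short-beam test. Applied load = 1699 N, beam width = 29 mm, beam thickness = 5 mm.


ILSS = 3F/(4bh) = 3*1699/(4*29*5) = 8.79 MPa

8.79 MPa


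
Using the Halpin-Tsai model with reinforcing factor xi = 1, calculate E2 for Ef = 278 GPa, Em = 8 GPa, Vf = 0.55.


eta = (Ef/Em - 1)/(Ef/Em + xi) = (34.75 - 1)/(34.75 + 1) = 0.9441
E2 = Em*(1+xi*eta*Vf)/(1-eta*Vf) = 25.28 GPa

25.28 GPa


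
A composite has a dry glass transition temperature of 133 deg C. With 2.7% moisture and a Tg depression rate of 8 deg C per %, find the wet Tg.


Tg_wet = Tg_dry - k*moisture = 133 - 8*2.7 = 111.4 deg C

111.4 deg C


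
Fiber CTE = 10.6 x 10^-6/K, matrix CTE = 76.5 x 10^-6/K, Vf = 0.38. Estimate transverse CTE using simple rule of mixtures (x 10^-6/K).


alpha_2 = alpha_f*Vf + alpha_m*(1-Vf) = 10.6*0.38 + 76.5*0.62 = 51.5 x 10^-6/K

51.5 x 10^-6/K


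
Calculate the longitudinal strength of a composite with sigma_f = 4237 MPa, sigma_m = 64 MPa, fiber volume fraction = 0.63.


sigma_1 = sigma_f*Vf + sigma_m*(1-Vf) = 4237*0.63 + 64*0.37 = 2693.0 MPa

2693.0 MPa


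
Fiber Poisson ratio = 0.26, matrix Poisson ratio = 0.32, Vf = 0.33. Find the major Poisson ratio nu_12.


nu_12 = nu_f*Vf + nu_m*(1-Vf) = 0.26*0.33 + 0.32*0.67 = 0.3002

0.3002


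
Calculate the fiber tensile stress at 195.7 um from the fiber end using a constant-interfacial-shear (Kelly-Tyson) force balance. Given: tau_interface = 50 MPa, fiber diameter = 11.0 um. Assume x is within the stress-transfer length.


Force balance: sigma_f * (pi*d^2/4) = tau * (pi*d) * x  ->  sigma_f = 4 * tau * x / d
sigma_f = 4 * 50 * 195.7 / 11.0 = 3558.2 MPa

3558.2 MPa


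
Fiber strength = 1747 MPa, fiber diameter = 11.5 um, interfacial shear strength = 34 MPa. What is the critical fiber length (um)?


Lc = sigma_f * d / (2 * tau_i) = 1747 * 11.5 / (2 * 34) = 295.4 um

295.4 um


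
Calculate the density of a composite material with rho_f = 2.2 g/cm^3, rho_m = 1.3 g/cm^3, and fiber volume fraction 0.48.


rho_c = rho_f*Vf + rho_m*(1-Vf) = 2.2*0.48 + 1.3*0.52 = 1.732 g/cm^3

1.732 g/cm^3


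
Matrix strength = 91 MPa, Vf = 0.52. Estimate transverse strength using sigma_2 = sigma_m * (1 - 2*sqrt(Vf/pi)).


factor = 1 - 2*sqrt(0.52/pi) = 0.1863
sigma_2 = 91 * 0.1863 = 16.95 MPa

16.95 MPa


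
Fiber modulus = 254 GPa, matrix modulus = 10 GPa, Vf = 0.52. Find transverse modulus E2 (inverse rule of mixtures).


1/E2 = Vf/Ef + (1-Vf)/Em = 0.52/254 + 0.48/10
E2 = 19.98 GPa

19.98 GPa


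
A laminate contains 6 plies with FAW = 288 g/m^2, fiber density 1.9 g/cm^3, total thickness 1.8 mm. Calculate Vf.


Vf = n * FAW / (rho_f * h * 1000) = 6 * 288 / (1.9 * 1.8 * 1000) = 0.5053

0.5053


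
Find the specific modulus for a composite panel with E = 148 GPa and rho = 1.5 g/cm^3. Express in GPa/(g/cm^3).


Specific stiffness = E/rho = 148/1.5 = 98.7 GPa/(g/cm^3)

98.7 GPa/(g/cm^3)


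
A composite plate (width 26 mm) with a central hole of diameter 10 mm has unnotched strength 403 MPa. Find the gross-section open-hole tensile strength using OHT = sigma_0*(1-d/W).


OHT = sigma_0*(1-d/W) = 403*(1-10/26) = 248.0 MPa

248.0 MPa


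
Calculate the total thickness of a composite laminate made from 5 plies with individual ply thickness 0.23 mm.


h = n * t_ply = 5 * 0.23 = 1.15 mm

1.15 mm


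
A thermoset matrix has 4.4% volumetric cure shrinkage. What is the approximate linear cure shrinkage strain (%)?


Linear shrinkage ≈ vol_shrink/3 = 4.4/3 = 1.467%

1.467%


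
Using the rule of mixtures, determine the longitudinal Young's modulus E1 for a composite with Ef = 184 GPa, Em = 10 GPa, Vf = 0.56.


E1 = Ef*Vf + Em*(1-Vf) = 184*0.56 + 10*0.44 = 107.44 GPa

107.44 GPa


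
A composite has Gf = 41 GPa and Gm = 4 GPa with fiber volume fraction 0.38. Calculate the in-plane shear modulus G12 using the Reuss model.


1/G12 = Vf/Gf + (1-Vf)/Gm = 0.38/41 + 0.62/4
G12 = 6.09 GPa

6.09 GPa


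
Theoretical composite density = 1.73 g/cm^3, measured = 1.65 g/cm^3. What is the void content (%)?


Void% = (rho_theo - rho_actual)/rho_theo * 100 = (1.73 - 1.65)/1.73 * 100 = 4.62%

4.62%


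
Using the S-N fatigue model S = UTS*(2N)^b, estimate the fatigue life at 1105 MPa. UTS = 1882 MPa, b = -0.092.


N = 0.5 * (S/UTS)^(1/b) = 0.5 * (1105/1882)^(1/-0.092) = 163.1687 cycles

163.1687 cycles


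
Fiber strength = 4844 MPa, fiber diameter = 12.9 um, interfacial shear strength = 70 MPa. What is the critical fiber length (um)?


Lc = sigma_f * d / (2 * tau_i) = 4844 * 12.9 / (2 * 70) = 446.3 um

446.3 um


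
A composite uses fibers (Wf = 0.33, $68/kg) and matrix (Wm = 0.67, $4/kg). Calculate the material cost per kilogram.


Cost = cost_f*Wf + cost_m*Wm = 68*0.33 + 4*0.67 = $25.12/kg

$25.12/kg


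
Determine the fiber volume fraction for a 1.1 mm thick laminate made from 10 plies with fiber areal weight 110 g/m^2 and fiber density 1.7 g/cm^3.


Vf = n * FAW / (rho_f * h * 1000) = 10 * 110 / (1.7 * 1.1 * 1000) = 0.5882

0.5882


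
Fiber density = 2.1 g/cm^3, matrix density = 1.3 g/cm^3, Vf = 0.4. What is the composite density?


rho_c = rho_f*Vf + rho_m*(1-Vf) = 2.1*0.4 + 1.3*0.6 = 1.62 g/cm^3

1.62 g/cm^3


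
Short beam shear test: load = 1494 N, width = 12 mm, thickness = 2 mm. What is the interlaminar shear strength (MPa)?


ILSS = 3F/(4bh) = 3*1494/(4*12*2) = 46.69 MPa

46.69 MPa


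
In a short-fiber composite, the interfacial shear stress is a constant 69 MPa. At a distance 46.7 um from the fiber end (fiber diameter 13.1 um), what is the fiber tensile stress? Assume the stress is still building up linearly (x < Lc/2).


Force balance: sigma_f * (pi*d^2/4) = tau * (pi*d) * x  ->  sigma_f = 4 * tau * x / d
sigma_f = 4 * 69 * 46.7 / 13.1 = 983.9 MPa

983.9 MPa


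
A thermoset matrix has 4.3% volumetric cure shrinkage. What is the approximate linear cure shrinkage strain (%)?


Linear shrinkage ≈ vol_shrink/3 = 4.3/3 = 1.433%

1.433%


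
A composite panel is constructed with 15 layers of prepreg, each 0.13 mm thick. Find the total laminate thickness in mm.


h = n * t_ply = 15 * 0.13 = 1.95 mm

1.95 mm


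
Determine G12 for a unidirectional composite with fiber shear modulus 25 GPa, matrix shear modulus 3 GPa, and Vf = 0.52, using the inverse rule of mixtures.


1/G12 = Vf/Gf + (1-Vf)/Gm = 0.52/25 + 0.48/3
G12 = 5.53 GPa

5.53 GPa


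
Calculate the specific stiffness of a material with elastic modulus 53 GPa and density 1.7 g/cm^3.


Specific stiffness = E/rho = 53/1.7 = 31.2 GPa/(g/cm^3)

31.2 GPa/(g/cm^3)


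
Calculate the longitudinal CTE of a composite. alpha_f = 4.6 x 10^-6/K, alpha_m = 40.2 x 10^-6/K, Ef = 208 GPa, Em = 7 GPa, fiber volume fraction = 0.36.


E1 = Ef*Vf + Em*(1-Vf) = 79.36
alpha_1 = (alpha_f*Ef*Vf + alpha_m*Em*(1-Vf))/E1 = 6.61 x 10^-6/K

6.61 x 10^-6/K


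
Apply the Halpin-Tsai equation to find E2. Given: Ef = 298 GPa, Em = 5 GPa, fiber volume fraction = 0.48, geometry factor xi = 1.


eta = (Ef/Em - 1)/(Ef/Em + xi) = (59.6 - 1)/(59.6 + 1) = 0.967
E2 = Em*(1+xi*eta*Vf)/(1-eta*Vf) = 13.66 GPa

13.66 GPa


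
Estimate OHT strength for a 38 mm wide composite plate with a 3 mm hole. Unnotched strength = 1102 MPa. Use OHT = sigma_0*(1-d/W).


OHT = sigma_0*(1-d/W) = 1102*(1-3/38) = 1015.0 MPa

1015.0 MPa


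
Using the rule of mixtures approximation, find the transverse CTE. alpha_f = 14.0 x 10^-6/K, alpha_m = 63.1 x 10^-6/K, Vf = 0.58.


alpha_2 = alpha_f*Vf + alpha_m*(1-Vf) = 14.0*0.58 + 63.1*0.42 = 34.6 x 10^-6/K

34.6 x 10^-6/K


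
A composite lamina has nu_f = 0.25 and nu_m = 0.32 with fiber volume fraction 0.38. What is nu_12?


nu_12 = nu_f*Vf + nu_m*(1-Vf) = 0.25*0.38 + 0.32*0.62 = 0.2934

0.2934


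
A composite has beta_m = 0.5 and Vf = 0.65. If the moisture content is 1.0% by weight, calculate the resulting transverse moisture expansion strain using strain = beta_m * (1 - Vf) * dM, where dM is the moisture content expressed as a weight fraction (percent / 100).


dM = 1.0/100 = 0.01
strain = beta_m * (1-Vf) * dM = 0.5 * 0.35 * 0.01 = 0.00175

0.00175


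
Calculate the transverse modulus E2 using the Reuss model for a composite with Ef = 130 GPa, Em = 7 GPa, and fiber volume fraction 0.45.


1/E2 = Vf/Ef + (1-Vf)/Em = 0.45/130 + 0.55/7
E2 = 12.19 GPa

12.19 GPa


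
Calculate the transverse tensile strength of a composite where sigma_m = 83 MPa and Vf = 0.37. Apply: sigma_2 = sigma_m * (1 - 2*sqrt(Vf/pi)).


factor = 1 - 2*sqrt(0.37/pi) = 0.3136
sigma_2 = 83 * 0.3136 = 26.03 MPa

26.03 MPa


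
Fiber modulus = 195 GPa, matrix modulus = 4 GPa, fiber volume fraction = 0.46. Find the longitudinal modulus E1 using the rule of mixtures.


E1 = Ef*Vf + Em*(1-Vf) = 195*0.46 + 4*0.54 = 91.86 GPa

91.86 GPa


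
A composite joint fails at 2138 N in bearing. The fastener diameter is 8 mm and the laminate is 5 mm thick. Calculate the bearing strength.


sigma_br = F/(d*h) = 2138/(8*5) = 53.5 MPa

53.5 MPa


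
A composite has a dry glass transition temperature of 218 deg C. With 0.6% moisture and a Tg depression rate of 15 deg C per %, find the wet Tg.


Tg_wet = Tg_dry - k*moisture = 218 - 15*0.6 = 209.0 deg C

209.0 deg C


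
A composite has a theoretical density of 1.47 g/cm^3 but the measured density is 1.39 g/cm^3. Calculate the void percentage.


Void% = (rho_theo - rho_actual)/rho_theo * 100 = (1.47 - 1.39)/1.47 * 100 = 5.44%

5.44%


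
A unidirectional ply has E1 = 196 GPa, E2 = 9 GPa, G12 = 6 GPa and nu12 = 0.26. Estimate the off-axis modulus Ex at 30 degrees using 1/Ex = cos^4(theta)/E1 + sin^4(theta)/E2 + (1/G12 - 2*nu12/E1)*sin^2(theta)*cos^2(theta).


cos^4(30) = 0.5625, sin^4(30) = 0.0625, sin^2(30)*cos^2(30) = 0.1875
1/G12 - 2*nu12/E1 = 1/6 - 2*0.26/196 = 0.164014 GPa^-1
1/Ex = 0.5625/196 + 0.0625/9 + 0.164014*0.1875 = 0.0405669 GPa^-1
Ex = 24.65 GPa

24.65 GPa


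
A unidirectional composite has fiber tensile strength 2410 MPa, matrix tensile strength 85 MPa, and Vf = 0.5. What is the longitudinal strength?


sigma_1 = sigma_f*Vf + sigma_m*(1-Vf) = 2410*0.5 + 85*0.5 = 1247.5 MPa

1247.5 MPa


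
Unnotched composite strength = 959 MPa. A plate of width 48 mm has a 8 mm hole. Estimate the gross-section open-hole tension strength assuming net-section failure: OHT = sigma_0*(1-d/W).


OHT = sigma_0*(1-d/W) = 959*(1-8/48) = 799.2 MPa

799.2 MPa


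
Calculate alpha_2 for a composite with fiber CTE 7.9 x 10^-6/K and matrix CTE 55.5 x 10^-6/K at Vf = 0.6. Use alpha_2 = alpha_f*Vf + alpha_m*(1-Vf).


alpha_2 = alpha_f*Vf + alpha_m*(1-Vf) = 7.9*0.6 + 55.5*0.4 = 26.9 x 10^-6/K

26.9 x 10^-6/K


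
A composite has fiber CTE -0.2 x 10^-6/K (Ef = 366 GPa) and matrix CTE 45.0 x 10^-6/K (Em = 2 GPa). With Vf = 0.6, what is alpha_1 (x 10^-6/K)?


E1 = Ef*Vf + Em*(1-Vf) = 220.4
alpha_1 = (alpha_f*Ef*Vf + alpha_m*Em*(1-Vf))/E1 = -0.04 x 10^-6/K

-0.04 x 10^-6/K


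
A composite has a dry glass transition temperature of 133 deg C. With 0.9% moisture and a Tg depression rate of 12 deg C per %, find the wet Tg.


Tg_wet = Tg_dry - k*moisture = 133 - 12*0.9 = 122.2 deg C

122.2 deg C


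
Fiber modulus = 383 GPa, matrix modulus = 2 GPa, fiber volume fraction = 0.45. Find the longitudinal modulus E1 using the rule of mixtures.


E1 = Ef*Vf + Em*(1-Vf) = 383*0.45 + 2*0.55 = 173.45 GPa

173.45 GPa


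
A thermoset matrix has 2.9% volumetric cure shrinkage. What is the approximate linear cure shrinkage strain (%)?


Linear shrinkage ≈ vol_shrink/3 = 2.9/3 = 0.967%

0.967%


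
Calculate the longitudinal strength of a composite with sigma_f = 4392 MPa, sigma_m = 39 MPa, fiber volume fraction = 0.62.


sigma_1 = sigma_f*Vf + sigma_m*(1-Vf) = 4392*0.62 + 39*0.38 = 2737.9 MPa

2737.9 MPa


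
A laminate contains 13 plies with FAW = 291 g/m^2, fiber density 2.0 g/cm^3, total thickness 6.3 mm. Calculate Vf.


Vf = n * FAW / (rho_f * h * 1000) = 13 * 291 / (2.0 * 6.3 * 1000) = 0.3002

0.3002


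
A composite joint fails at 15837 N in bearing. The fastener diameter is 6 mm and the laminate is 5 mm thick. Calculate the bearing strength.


sigma_br = F/(d*h) = 15837/(6*5) = 527.9 MPa

527.9 MPa


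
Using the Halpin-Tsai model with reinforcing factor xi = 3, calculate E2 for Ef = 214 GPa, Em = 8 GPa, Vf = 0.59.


eta = (Ef/Em - 1)/(Ef/Em + xi) = (26.75 - 1)/(26.75 + 3) = 0.8655
E2 = Em*(1+xi*eta*Vf)/(1-eta*Vf) = 41.4 GPa

41.4 GPa


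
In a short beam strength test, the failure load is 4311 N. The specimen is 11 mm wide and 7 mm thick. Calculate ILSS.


ILSS = 3F/(4bh) = 3*4311/(4*11*7) = 41.99 MPa

41.99 MPa


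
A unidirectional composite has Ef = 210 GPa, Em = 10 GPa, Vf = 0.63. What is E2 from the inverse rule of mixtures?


1/E2 = Vf/Ef + (1-Vf)/Em = 0.63/210 + 0.37/10
E2 = 25.0 GPa

25.0 GPa


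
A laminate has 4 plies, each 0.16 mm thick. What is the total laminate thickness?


h = n * t_ply = 4 * 0.16 = 0.64 mm

0.64 mm


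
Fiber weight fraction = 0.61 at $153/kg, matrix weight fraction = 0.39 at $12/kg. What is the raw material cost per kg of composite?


Cost = cost_f*Wf + cost_m*Wm = 153*0.61 + 12*0.39 = $98.01/kg

$98.01/kg


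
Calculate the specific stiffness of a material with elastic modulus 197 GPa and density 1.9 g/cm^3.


Specific stiffness = E/rho = 197/1.9 = 103.7 GPa/(g/cm^3)

103.7 GPa/(g/cm^3)


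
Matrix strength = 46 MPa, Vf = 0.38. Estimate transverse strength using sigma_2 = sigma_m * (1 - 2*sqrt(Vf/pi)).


factor = 1 - 2*sqrt(0.38/pi) = 0.3044
sigma_2 = 46 * 0.3044 = 14.0 MPa

14.0 MPa


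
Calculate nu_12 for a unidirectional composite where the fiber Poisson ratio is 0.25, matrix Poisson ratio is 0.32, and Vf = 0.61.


nu_12 = nu_f*Vf + nu_m*(1-Vf) = 0.25*0.61 + 0.32*0.39 = 0.2773

0.2773


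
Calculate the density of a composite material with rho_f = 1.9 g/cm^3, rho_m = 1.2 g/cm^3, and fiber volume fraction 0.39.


rho_c = rho_f*Vf + rho_m*(1-Vf) = 1.9*0.39 + 1.2*0.61 = 1.473 g/cm^3

1.473 g/cm^3


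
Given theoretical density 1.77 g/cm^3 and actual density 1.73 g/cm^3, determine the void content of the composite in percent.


Void% = (rho_theo - rho_actual)/rho_theo * 100 = (1.77 - 1.73)/1.77 * 100 = 2.26%

2.26%


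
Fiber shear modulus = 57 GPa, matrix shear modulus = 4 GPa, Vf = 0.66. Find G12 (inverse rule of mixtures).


1/G12 = Vf/Gf + (1-Vf)/Gm = 0.66/57 + 0.34/4
G12 = 10.35 GPa

10.35 GPa


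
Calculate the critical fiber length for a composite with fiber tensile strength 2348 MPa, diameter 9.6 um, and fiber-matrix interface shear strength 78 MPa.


Lc = sigma_f * d / (2 * tau_i) = 2348 * 9.6 / (2 * 78) = 144.5 um

144.5 um


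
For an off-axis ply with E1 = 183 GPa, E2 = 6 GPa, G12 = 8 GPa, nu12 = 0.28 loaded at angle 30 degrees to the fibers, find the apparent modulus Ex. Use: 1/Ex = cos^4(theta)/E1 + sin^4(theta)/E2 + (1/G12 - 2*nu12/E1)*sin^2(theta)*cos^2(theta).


cos^4(30) = 0.5625, sin^4(30) = 0.0625, sin^2(30)*cos^2(30) = 0.1875
1/G12 - 2*nu12/E1 = 1/8 - 2*0.28/183 = 0.12194 GPa^-1
1/Ex = 0.5625/183 + 0.0625/6 + 0.12194*0.1875 = 0.0363542 GPa^-1
Ex = 27.51 GPa

27.51 GPa


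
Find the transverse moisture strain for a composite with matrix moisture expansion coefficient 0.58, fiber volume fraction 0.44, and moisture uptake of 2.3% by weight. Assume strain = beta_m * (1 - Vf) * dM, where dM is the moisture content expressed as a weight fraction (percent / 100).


dM = 2.3/100 = 0.023
strain = beta_m * (1-Vf) * dM = 0.58 * 0.56 * 0.023 = 0.0074704

0.0074704


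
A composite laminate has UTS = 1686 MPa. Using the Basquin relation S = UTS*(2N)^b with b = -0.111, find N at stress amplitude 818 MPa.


N = 0.5 * (S/UTS)^(1/b) = 0.5 * (818/1686)^(1/-0.111) = 337.8611 cycles

337.8611 cycles


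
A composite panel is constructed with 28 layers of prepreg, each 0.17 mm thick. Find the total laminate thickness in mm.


h = n * t_ply = 28 * 0.17 = 4.76 mm

4.76 mm


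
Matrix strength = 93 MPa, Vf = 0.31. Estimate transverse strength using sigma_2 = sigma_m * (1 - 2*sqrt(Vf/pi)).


factor = 1 - 2*sqrt(0.31/pi) = 0.3717
sigma_2 = 93 * 0.3717 = 34.57 MPa

34.57 MPa


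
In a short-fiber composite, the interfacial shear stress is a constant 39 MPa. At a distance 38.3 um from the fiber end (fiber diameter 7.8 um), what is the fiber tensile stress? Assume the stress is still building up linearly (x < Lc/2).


Force balance: sigma_f * (pi*d^2/4) = tau * (pi*d) * x  ->  sigma_f = 4 * tau * x / d
sigma_f = 4 * 39 * 38.3 / 7.8 = 766.0 MPa

766.0 MPa


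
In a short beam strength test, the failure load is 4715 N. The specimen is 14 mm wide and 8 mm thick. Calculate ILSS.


ILSS = 3F/(4bh) = 3*4715/(4*14*8) = 31.57 MPa

31.57 MPa


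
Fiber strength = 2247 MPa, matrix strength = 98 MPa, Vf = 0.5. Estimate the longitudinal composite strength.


sigma_1 = sigma_f*Vf + sigma_m*(1-Vf) = 2247*0.5 + 98*0.5 = 1172.5 MPa

1172.5 MPa


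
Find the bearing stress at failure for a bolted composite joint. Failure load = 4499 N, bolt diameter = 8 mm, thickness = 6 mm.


sigma_br = F/(d*h) = 4499/(8*6) = 93.7 MPa

93.7 MPa


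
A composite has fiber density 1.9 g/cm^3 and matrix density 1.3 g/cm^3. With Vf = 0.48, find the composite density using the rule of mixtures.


rho_c = rho_f*Vf + rho_m*(1-Vf) = 1.9*0.48 + 1.3*0.52 = 1.588 g/cm^3

1.588 g/cm^3


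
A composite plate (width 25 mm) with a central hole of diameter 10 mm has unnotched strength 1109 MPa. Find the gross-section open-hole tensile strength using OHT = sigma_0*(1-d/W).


OHT = sigma_0*(1-d/W) = 1109*(1-10/25) = 665.4 MPa

665.4 MPa


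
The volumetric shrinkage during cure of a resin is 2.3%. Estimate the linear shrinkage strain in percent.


Linear shrinkage ≈ vol_shrink/3 = 2.3/3 = 0.767%

0.767%


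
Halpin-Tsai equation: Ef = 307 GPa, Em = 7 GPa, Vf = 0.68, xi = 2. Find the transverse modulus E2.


eta = (Ef/Em - 1)/(Ef/Em + xi) = (43.8571 - 1)/(43.8571 + 2) = 0.9346
E2 = Em*(1+xi*eta*Vf)/(1-eta*Vf) = 43.62 GPa

43.62 GPa
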